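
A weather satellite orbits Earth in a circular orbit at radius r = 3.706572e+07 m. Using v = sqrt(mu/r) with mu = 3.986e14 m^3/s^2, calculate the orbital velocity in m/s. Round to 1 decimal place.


Step 1: mu / r = 3.986e14 / 3.706572e+07 = 10753871.7715
Step 2: v = sqrt(10753871.7715) = 3279.3 m/s

3279.3


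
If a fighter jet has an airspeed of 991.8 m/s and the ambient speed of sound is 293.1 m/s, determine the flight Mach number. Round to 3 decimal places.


Step 1: M = V / a = 991.8 / 293.1
Step 2: M = 3.384

3.384


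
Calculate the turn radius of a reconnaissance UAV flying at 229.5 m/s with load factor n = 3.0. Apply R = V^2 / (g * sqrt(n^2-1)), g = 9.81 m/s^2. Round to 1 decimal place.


Step 1: V^2 = 229.5^2 = 52670.25
Step 2: n^2 - 1 = 3.0^2 - 1 = 8.0
Step 3: sqrt(8.0) = 2.828427
Step 4: R = 52670.25 / (9.81 * 2.828427) = 1898.2 m

1898.2


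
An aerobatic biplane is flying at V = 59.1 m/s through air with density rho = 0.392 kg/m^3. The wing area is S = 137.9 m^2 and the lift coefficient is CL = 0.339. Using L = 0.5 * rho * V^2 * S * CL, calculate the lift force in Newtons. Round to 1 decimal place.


Step 1: Calculate dynamic pressure q = 0.5 * 0.392 * 59.1^2 = 0.5 * 0.392 * 3492.81 = 684.5908 Pa
Step 2: Multiply by wing area and lift coefficient: L = 684.5908 * 137.9 * 0.339
Step 3: L = 94405.0658 * 0.339 = 32003.3 N

32003.3


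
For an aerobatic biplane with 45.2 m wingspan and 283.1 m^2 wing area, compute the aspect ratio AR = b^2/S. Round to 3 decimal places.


Step 1: b^2 = 45.2^2 = 2043.04
Step 2: AR = 2043.04 / 283.1 = 7.217

7.217


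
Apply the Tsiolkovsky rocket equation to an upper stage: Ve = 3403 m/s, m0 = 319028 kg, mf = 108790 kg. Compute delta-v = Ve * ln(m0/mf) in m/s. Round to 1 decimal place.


Step 1: Mass ratio m0/mf = 319028 / 108790 = 2.932512
Step 2: ln(2.932512) = 1.075859
Step 3: delta-v = 3403 * 1.075859 = 3661.1 m/s

3661.1


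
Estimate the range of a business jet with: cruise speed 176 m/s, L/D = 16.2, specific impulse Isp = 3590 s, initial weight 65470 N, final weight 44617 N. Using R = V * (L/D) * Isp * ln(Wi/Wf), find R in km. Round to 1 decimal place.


Step 1: Coefficient = V * (L/D) * Isp = 176 * 16.2 * 3590 = 10235808.0 m
Step 2: Wi/Wf = 65470 / 44617 = 1.467378
Step 3: ln(1.467378) = 0.383477
Step 4: R = 10235808.0 * 0.383477 = 3925197.7 m = 3925.2 km

3925.2


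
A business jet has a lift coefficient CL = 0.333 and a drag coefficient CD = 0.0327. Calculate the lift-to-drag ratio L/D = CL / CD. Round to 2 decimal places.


Step 1: L/D = CL / CD = 0.333 / 0.0327
Step 2: L/D = 10.18

10.18


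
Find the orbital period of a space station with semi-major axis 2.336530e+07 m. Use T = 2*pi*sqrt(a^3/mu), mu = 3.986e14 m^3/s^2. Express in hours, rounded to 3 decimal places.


Step 1: a^3 / mu = 1.275599e+22 / 3.986e14 = 3.200198e+07
Step 2: sqrt(3.200198e+07) = 5657.0289 s
Step 3: T = 2*pi * 5657.0289 = 35544.16 s
Step 4: T in hours = 35544.16 / 3600 = 9.873 hours

9.873


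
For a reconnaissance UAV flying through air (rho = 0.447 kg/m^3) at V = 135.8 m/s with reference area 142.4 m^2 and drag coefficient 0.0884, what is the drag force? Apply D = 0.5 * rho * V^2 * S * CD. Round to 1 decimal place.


Step 1: Dynamic pressure q = 0.5 * 0.447 * 135.8^2 = 4121.7065 Pa
Step 2: Drag D = q * S * CD = 4121.7065 * 142.4 * 0.0884
Step 3: D = 51884.7 N

51884.7


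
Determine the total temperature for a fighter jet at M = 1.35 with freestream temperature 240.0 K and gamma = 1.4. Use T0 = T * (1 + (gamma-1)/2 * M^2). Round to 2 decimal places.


Step 1: (gamma-1)/2 = 0.2
Step 2: M^2 = 1.8225
Step 3: 1 + 0.2 * 1.8225 = 1.3645
Step 4: T0 = 240.0 * 1.3645 = 327.48 K

327.48


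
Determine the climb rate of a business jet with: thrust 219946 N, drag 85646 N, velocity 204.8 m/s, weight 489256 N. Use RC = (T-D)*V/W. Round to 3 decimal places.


Step 1: Excess thrust = T - D = 219946 - 85646 = 134300 N
Step 2: Excess power = 134300 * 204.8 = 27504640.0 W
Step 3: RC = 27504640.0 / 489256 = 56.217 m/s

56.217


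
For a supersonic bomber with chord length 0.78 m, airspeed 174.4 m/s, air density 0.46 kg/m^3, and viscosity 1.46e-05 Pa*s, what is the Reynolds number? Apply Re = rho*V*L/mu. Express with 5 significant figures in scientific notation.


Step 1: Numerator = rho * V * L = 0.46 * 174.4 * 0.78 = 62.57472
Step 2: Re = 62.57472 / 1.46e-05
Step 3: Re = 4.2859e+06

4.2859e+06


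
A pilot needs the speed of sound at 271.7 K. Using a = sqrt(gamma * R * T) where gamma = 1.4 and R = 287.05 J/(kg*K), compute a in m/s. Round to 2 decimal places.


Step 1: gamma * R * T = 1.4 * 287.05 * 271.7 = 109188.079
Step 2: a = sqrt(109188.079) = 330.44 m/s

330.44


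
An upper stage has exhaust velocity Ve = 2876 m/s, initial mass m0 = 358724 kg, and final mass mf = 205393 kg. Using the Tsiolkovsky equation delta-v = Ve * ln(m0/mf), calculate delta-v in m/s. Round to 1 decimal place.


Step 1: Mass ratio m0/mf = 358724 / 205393 = 1.746525
Step 2: ln(1.746525) = 0.557628
Step 3: delta-v = 2876 * 0.557628 = 1603.7 m/s

1603.7


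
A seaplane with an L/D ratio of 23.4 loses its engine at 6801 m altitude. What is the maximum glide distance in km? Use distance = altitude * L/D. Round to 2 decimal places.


Step 1: Glide distance = altitude * L/D = 6801 * 23.4 = 159143.4 m
Step 2: Convert to km: 159143.4 / 1000 = 159.14 km

159.14


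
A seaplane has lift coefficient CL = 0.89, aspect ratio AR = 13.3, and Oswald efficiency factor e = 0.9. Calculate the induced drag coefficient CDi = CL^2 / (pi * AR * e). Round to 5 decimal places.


Step 1: CL^2 = 0.89^2 = 0.7921
Step 2: pi * AR * e = 3.14159 * 13.3 * 0.9 = 37.604864
Step 3: CDi = 0.7921 / 37.604864 = 0.02106

0.02106


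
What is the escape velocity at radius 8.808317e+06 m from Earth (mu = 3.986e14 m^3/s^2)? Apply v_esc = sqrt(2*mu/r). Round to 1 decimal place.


Step 1: 2*mu/r = 2 * 3.986e14 / 8.808317e+06 = 90505371.2304
Step 2: v_esc = sqrt(90505371.2304) = 9513.4 m/s

9513.4


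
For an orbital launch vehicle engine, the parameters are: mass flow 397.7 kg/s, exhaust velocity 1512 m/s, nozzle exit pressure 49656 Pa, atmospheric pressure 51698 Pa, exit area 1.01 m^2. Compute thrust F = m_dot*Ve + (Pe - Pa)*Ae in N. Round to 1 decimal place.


Step 1: Momentum thrust = m_dot * Ve = 397.7 * 1512 = 601322.4 N
Step 2: Pressure thrust = (Pe - Pa) * Ae = (49656 - 51698) * 1.01 = -2062.42 N
Step 3: Total thrust F = 601322.4 + -2062.42 = 599260.0 N

599260.0


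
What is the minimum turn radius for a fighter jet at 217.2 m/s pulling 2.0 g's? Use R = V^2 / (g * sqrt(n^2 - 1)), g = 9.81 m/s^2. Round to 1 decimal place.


Step 1: V^2 = 217.2^2 = 47175.84
Step 2: n^2 - 1 = 2.0^2 - 1 = 3.0
Step 3: sqrt(3.0) = 1.732051
Step 4: R = 47175.84 / (9.81 * 1.732051) = 2776.5 m

2776.5


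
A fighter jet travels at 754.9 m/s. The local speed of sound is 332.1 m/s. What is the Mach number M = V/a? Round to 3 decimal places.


Step 1: M = V / a = 754.9 / 332.1
Step 2: M = 2.273

2.273


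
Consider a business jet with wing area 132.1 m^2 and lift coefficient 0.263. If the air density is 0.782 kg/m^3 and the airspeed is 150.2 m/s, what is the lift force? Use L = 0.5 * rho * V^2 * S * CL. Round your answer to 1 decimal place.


Step 1: Calculate dynamic pressure q = 0.5 * 0.782 * 150.2^2 = 0.5 * 0.782 * 22560.04 = 8820.9756 Pa
Step 2: Multiply by wing area and lift coefficient: L = 8820.9756 * 132.1 * 0.263
Step 3: L = 1165250.882 * 0.263 = 306461.0 N

306461.0


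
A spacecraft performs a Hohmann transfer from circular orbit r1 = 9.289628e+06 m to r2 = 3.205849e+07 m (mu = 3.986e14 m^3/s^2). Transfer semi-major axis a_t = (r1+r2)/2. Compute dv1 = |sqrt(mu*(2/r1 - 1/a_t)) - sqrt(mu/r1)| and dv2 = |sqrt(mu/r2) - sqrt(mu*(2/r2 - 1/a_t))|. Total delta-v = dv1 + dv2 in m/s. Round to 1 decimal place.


Step 1: Transfer semi-major axis a_t = (9.289628e+06 + 3.205849e+07) / 2 = 2.067406e+07 m
Step 2: v1 (circular at r1) = sqrt(mu/r1) = 6550.43 m/s
Step 3: v_t1 = sqrt(mu*(2/r1 - 1/a_t)) = 8156.96 m/s
Step 4: dv1 = |8156.96 - 6550.43| = 1606.53 m/s
Step 5: v2 (circular at r2) = 3526.12 m/s, v_t2 = 2363.65 m/s
Step 6: dv2 = |3526.12 - 2363.65| = 1162.47 m/s
Step 7: Total delta-v = 1606.53 + 1162.47 = 2769.0 m/s

2769.0


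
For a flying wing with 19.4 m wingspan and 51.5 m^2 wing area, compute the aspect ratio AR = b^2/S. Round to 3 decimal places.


Step 1: b^2 = 19.4^2 = 376.36
Step 2: AR = 376.36 / 51.5 = 7.308

7.308


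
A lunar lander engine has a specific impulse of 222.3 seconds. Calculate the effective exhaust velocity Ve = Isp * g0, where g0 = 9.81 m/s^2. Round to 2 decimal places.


Step 1: Ve = Isp * g0 = 222.3 * 9.81
Step 2: Ve = 2180.76 m/s

2180.76


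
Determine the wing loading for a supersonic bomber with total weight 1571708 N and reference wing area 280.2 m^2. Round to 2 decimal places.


Step 1: Wing loading = W / S = 1571708 / 280.2
Step 2: Wing loading = 5609.24 N/m^2

5609.24


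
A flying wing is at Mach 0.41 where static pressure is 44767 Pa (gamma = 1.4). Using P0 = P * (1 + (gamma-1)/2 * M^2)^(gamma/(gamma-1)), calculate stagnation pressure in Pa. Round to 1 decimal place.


Step 1: (gamma-1)/2 * M^2 = 0.2 * 0.1681 = 0.03362
Step 2: 1 + 0.03362 = 1.03362
Step 3: Exponent gamma/(gamma-1) = 3.5
Step 4: P0 = 44767 * 1.03362^3.5 = 50259.8 Pa

50259.8


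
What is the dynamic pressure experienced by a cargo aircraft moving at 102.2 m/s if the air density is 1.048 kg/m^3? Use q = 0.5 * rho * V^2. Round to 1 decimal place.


Step 1: V^2 = 102.2^2 = 10444.84
Step 2: q = 0.5 * 1.048 * 10444.84
Step 3: q = 5473.1 Pa

5473.1


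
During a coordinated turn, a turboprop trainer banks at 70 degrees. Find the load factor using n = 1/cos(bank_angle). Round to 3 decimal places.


Step 1: Convert 70 degrees to radians = 1.22173
Step 2: cos(70 deg) = 0.34202
Step 3: n = 1 / 0.34202 = 2.924

2.924


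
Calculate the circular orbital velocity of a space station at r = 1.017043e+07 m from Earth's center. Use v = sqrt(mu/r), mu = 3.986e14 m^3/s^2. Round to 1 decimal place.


Step 1: mu / r = 3.986e14 / 1.017043e+07 = 39192049.8937
Step 2: v = sqrt(39192049.8937) = 6260.4 m/s

6260.4


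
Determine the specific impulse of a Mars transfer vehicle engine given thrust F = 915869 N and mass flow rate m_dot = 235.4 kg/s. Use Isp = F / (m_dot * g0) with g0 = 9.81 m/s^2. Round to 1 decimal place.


Step 1: m_dot * g0 = 235.4 * 9.81 = 2309.27
Step 2: Isp = 915869 / 2309.27 = 396.6 s

396.6


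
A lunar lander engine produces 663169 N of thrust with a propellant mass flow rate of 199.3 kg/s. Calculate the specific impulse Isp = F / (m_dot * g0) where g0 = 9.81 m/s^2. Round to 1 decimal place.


Step 1: m_dot * g0 = 199.3 * 9.81 = 1955.13
Step 2: Isp = 663169 / 1955.13 = 339.2 s

339.2


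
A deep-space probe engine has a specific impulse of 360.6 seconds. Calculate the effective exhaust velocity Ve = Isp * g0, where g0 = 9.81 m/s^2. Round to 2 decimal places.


Step 1: Ve = Isp * g0 = 360.6 * 9.81
Step 2: Ve = 3537.49 m/s

3537.49


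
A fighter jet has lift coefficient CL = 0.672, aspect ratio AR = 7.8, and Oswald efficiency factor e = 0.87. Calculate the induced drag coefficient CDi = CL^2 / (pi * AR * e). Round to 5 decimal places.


Step 1: CL^2 = 0.672^2 = 0.451584
Step 2: pi * AR * e = 3.14159 * 7.8 * 0.87 = 21.318848
Step 3: CDi = 0.451584 / 21.318848 = 0.02118

0.02118


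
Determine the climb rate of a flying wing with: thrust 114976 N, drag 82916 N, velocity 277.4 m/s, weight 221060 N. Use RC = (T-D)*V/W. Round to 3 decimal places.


Step 1: Excess thrust = T - D = 114976 - 82916 = 32060 N
Step 2: Excess power = 32060 * 277.4 = 8893444.0 W
Step 3: RC = 8893444.0 / 221060 = 40.231 m/s

40.231


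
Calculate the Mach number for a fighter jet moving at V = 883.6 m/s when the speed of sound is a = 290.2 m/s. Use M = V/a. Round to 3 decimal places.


Step 1: M = V / a = 883.6 / 290.2
Step 2: M = 3.045

3.045


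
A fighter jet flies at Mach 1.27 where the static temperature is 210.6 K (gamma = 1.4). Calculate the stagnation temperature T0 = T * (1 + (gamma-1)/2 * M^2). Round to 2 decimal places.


Step 1: (gamma-1)/2 = 0.2
Step 2: M^2 = 1.6129
Step 3: 1 + 0.2 * 1.6129 = 1.32258
Step 4: T0 = 210.6 * 1.32258 = 278.54 K

278.54


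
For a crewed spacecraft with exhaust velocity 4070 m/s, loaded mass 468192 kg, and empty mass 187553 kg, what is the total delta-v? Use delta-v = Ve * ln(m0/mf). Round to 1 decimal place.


Step 1: Mass ratio m0/mf = 468192 / 187553 = 2.496318
Step 2: ln(2.496318) = 0.914817
Step 3: delta-v = 4070 * 0.914817 = 3723.3 m/s

3723.3


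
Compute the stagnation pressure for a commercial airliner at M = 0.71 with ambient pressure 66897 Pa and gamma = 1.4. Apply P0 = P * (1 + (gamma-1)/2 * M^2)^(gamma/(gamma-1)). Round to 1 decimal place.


Step 1: (gamma-1)/2 * M^2 = 0.2 * 0.5041 = 0.10082
Step 2: 1 + 0.10082 = 1.10082
Step 3: Exponent gamma/(gamma-1) = 3.5
Step 4: P0 = 66897 * 1.10082^3.5 = 93629.7 Pa

93629.7


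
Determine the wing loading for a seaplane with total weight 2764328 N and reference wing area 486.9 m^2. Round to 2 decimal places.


Step 1: Wing loading = W / S = 2764328 / 486.9
Step 2: Wing loading = 5677.40 N/m^2

5677.40


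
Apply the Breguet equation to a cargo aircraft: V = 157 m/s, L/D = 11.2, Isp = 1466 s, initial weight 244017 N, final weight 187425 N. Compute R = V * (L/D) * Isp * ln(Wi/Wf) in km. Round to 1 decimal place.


Step 1: Coefficient = V * (L/D) * Isp = 157 * 11.2 * 1466 = 2577814.4 m
Step 2: Wi/Wf = 244017 / 187425 = 1.301945
Step 3: ln(1.301945) = 0.263859
Step 4: R = 2577814.4 * 0.263859 = 680179.9 m = 680.2 km

680.2


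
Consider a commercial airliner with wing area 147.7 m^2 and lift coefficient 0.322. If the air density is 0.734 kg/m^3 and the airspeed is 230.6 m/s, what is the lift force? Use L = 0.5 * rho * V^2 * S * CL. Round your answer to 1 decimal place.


Step 1: Calculate dynamic pressure q = 0.5 * 0.734 * 230.6^2 = 0.5 * 0.734 * 53176.36 = 19515.7241 Pa
Step 2: Multiply by wing area and lift coefficient: L = 19515.7241 * 147.7 * 0.322
Step 3: L = 2882472.4525 * 0.322 = 928156.1 N

928156.1


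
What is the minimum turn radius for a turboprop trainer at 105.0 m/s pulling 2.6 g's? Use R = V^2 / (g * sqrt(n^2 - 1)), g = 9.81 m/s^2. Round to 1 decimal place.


Step 1: V^2 = 105.0^2 = 11025.0
Step 2: n^2 - 1 = 2.6^2 - 1 = 5.76
Step 3: sqrt(5.76) = 2.4
Step 4: R = 11025.0 / (9.81 * 2.4) = 468.3 m

468.3


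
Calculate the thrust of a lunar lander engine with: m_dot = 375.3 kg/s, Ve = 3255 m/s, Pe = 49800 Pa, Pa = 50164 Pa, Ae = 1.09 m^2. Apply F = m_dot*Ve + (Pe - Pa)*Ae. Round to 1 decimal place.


Step 1: Momentum thrust = m_dot * Ve = 375.3 * 3255 = 1221601.5 N
Step 2: Pressure thrust = (Pe - Pa) * Ae = (49800 - 50164) * 1.09 = -396.76 N
Step 3: Total thrust F = 1221601.5 + -396.76 = 1221204.7 N

1221204.7


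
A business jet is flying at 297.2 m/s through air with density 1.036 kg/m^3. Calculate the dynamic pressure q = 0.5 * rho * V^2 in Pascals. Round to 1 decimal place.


Step 1: V^2 = 297.2^2 = 88327.84
Step 2: q = 0.5 * 1.036 * 88327.84
Step 3: q = 45753.8 Pa

45753.8


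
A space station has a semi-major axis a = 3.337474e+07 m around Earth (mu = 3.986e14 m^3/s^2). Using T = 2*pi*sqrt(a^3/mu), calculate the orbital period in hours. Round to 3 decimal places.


Step 1: a^3 / mu = 3.717523e+22 / 3.986e14 = 9.326450e+07
Step 2: sqrt(9.326450e+07) = 9657.3549 s
Step 3: T = 2*pi * 9657.3549 = 60678.95 s
Step 4: T in hours = 60678.95 / 3600 = 16.855 hours

16.855


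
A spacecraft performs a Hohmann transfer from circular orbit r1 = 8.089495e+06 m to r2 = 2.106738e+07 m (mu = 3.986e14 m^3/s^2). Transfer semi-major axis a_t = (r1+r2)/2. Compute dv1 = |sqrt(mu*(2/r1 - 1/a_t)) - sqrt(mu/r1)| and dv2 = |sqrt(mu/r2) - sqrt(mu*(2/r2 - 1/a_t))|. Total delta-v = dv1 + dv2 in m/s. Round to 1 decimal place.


Step 1: Transfer semi-major axis a_t = (8.089495e+06 + 2.106738e+07) / 2 = 1.457844e+07 m
Step 2: v1 (circular at r1) = sqrt(mu/r1) = 7019.53 m/s
Step 3: v_t1 = sqrt(mu*(2/r1 - 1/a_t)) = 8438.35 m/s
Step 4: dv1 = |8438.35 - 7019.53| = 1418.83 m/s
Step 5: v2 (circular at r2) = 4349.74 m/s, v_t2 = 3240.18 m/s
Step 6: dv2 = |4349.74 - 3240.18| = 1109.56 m/s
Step 7: Total delta-v = 1418.83 + 1109.56 = 2528.4 m/s

2528.4


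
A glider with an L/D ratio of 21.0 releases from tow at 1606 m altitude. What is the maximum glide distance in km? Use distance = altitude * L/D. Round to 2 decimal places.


Step 1: Glide distance = altitude * L/D = 1606 * 21.0 = 33726.0 m
Step 2: Convert to km: 33726.0 / 1000 = 33.73 km

33.73


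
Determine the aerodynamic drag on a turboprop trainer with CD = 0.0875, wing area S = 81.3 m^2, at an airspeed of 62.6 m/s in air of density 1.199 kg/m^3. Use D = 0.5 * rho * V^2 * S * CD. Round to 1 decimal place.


Step 1: Dynamic pressure q = 0.5 * 1.199 * 62.6^2 = 2349.2966 Pa
Step 2: Drag D = q * S * CD = 2349.2966 * 81.3 * 0.0875
Step 3: D = 16712.3 N

16712.3


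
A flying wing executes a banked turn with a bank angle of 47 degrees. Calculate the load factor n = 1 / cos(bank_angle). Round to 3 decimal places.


Step 1: Convert 47 degrees to radians = 0.820305
Step 2: cos(47 deg) = 0.681998
Step 3: n = 1 / 0.681998 = 1.466

1.466


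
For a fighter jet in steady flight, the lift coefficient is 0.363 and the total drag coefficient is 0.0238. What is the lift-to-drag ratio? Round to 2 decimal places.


Step 1: L/D = CL / CD = 0.363 / 0.0238
Step 2: L/D = 15.25

15.25


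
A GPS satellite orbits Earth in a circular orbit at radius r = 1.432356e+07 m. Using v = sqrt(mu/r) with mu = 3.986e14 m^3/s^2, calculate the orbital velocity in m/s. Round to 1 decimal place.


Step 1: mu / r = 3.986e14 / 1.432356e+07 = 27828277.3277
Step 2: v = sqrt(27828277.3277) = 5275.3 m/s

5275.3


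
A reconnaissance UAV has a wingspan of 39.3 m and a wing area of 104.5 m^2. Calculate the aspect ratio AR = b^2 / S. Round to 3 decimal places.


Step 1: b^2 = 39.3^2 = 1544.49
Step 2: AR = 1544.49 / 104.5 = 14.780

14.780


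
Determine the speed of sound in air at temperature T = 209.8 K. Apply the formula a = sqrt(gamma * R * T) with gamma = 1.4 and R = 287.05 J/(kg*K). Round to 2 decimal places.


Step 1: gamma * R * T = 1.4 * 287.05 * 209.8 = 84312.326
Step 2: a = sqrt(84312.326) = 290.37 m/s

290.37


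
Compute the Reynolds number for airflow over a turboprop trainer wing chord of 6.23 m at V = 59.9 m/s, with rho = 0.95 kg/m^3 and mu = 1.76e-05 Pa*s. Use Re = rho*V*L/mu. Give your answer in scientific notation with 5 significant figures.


Step 1: Numerator = rho * V * L = 0.95 * 59.9 * 6.23 = 354.51815
Step 2: Re = 354.51815 / 1.76e-05
Step 3: Re = 2.0143e+07

2.0143e+07


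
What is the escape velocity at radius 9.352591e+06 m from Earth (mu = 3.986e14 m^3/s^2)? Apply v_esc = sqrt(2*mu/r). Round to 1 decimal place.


Step 1: 2*mu/r = 2 * 3.986e14 / 9.352591e+06 = 85238411.4734
Step 2: v_esc = sqrt(85238411.4734) = 9232.5 m/s

9232.5


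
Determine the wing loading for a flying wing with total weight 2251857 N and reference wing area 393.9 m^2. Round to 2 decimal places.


Step 1: Wing loading = W / S = 2251857 / 393.9
Step 2: Wing loading = 5716.82 N/m^2

5716.82


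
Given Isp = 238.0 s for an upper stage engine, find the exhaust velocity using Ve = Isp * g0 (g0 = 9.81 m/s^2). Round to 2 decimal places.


Step 1: Ve = Isp * g0 = 238.0 * 9.81
Step 2: Ve = 2334.78 m/s

2334.78


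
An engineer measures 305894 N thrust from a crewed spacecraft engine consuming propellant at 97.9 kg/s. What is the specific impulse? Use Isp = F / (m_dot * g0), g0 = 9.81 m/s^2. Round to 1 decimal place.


Step 1: m_dot * g0 = 97.9 * 9.81 = 960.4
Step 2: Isp = 305894 / 960.4 = 318.5 s

318.5


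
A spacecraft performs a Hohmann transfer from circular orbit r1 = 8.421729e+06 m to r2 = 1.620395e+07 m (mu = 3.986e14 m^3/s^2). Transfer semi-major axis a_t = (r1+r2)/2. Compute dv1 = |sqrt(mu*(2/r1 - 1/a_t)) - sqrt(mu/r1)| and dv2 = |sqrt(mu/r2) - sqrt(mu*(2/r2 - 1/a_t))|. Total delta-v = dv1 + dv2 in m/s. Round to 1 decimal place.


Step 1: Transfer semi-major axis a_t = (8.421729e+06 + 1.620395e+07) / 2 = 1.231284e+07 m
Step 2: v1 (circular at r1) = sqrt(mu/r1) = 6879.68 m/s
Step 3: v_t1 = sqrt(mu*(2/r1 - 1/a_t)) = 7892.22 m/s
Step 4: dv1 = |7892.22 - 6879.68| = 1012.55 m/s
Step 5: v2 (circular at r2) = 4959.73 m/s, v_t2 = 4101.85 m/s
Step 6: dv2 = |4959.73 - 4101.85| = 857.88 m/s
Step 7: Total delta-v = 1012.55 + 857.88 = 1870.4 m/s

1870.4


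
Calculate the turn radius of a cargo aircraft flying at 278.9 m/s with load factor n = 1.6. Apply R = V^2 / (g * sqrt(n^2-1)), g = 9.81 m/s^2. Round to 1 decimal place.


Step 1: V^2 = 278.9^2 = 77785.21
Step 2: n^2 - 1 = 1.6^2 - 1 = 1.56
Step 3: sqrt(1.56) = 1.249
Step 4: R = 77785.21 / (9.81 * 1.249) = 6348.4 m

6348.4


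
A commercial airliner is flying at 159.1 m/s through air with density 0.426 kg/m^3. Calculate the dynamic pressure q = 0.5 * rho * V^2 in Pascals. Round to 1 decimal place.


Step 1: V^2 = 159.1^2 = 25312.81
Step 2: q = 0.5 * 0.426 * 25312.81
Step 3: q = 5391.6 Pa

5391.6


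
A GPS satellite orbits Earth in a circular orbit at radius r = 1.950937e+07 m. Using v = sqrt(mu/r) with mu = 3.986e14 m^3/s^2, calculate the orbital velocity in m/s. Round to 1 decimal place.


Step 1: mu / r = 3.986e14 / 1.950937e+07 = 20431208.1836
Step 2: v = sqrt(20431208.1836) = 4520.1 m/s

4520.1


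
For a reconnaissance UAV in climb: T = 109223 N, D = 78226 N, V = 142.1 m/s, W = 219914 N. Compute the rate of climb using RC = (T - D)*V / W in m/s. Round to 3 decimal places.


Step 1: Excess thrust = T - D = 109223 - 78226 = 30997 N
Step 2: Excess power = 30997 * 142.1 = 4404673.7 W
Step 3: RC = 4404673.7 / 219914 = 20.029 m/s

20.029


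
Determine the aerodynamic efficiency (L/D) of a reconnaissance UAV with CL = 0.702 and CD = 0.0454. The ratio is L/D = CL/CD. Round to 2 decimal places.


Step 1: L/D = CL / CD = 0.702 / 0.0454
Step 2: L/D = 15.46

15.46


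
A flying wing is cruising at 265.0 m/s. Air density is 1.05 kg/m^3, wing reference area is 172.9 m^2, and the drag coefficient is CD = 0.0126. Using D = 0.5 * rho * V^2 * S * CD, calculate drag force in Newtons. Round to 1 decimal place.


Step 1: Dynamic pressure q = 0.5 * 1.05 * 265.0^2 = 36868.125 Pa
Step 2: Drag D = q * S * CD = 36868.125 * 172.9 * 0.0126
Step 3: D = 80318.7 N

80318.7


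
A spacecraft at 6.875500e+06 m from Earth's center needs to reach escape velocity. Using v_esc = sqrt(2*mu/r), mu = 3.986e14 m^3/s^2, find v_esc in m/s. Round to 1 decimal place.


Step 1: 2*mu/r = 2 * 3.986e14 / 6.875500e+06 = 115947931.0596
Step 2: v_esc = sqrt(115947931.0596) = 10767.9 m/s

10767.9


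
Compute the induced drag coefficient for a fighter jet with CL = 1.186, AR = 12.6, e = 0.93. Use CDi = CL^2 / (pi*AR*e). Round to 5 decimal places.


Step 1: CL^2 = 1.186^2 = 1.406596
Step 2: pi * AR * e = 3.14159 * 12.6 * 0.93 = 36.813183
Step 3: CDi = 1.406596 / 36.813183 = 0.03821

0.03821


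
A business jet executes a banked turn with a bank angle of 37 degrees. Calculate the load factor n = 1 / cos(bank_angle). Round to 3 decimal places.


Step 1: Convert 37 degrees to radians = 0.645772
Step 2: cos(37 deg) = 0.798636
Step 3: n = 1 / 0.798636 = 1.252

1.252


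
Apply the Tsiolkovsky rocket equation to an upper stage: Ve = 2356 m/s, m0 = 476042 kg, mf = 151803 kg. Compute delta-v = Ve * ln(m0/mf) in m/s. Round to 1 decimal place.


Step 1: Mass ratio m0/mf = 476042 / 151803 = 3.13592
Step 2: ln(3.13592) = 1.142922
Step 3: delta-v = 2356 * 1.142922 = 2692.7 m/s

2692.7


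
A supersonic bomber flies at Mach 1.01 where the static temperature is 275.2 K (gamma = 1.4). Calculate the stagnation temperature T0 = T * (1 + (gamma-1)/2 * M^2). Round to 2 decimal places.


Step 1: (gamma-1)/2 = 0.2
Step 2: M^2 = 1.0201
Step 3: 1 + 0.2 * 1.0201 = 1.20402
Step 4: T0 = 275.2 * 1.20402 = 331.35 K

331.35


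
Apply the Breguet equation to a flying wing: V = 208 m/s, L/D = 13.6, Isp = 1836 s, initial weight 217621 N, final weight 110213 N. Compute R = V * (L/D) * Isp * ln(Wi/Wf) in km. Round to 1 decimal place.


Step 1: Coefficient = V * (L/D) * Isp = 208 * 13.6 * 1836 = 5193676.8 m
Step 2: Wi/Wf = 217621 / 110213 = 1.974549
Step 3: ln(1.974549) = 0.68034
Step 4: R = 5193676.8 * 0.68034 = 3533466.9 m = 3533.5 km

3533.5


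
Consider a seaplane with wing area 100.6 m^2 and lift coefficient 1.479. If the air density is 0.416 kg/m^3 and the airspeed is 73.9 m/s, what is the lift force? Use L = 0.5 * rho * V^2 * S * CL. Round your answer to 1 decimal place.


Step 1: Calculate dynamic pressure q = 0.5 * 0.416 * 73.9^2 = 0.5 * 0.416 * 5461.21 = 1135.9317 Pa
Step 2: Multiply by wing area and lift coefficient: L = 1135.9317 * 100.6 * 1.479
Step 3: L = 114274.727 * 1.479 = 169012.3 N

169012.3


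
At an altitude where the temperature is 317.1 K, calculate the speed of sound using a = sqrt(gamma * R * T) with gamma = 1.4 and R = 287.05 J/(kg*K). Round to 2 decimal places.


Step 1: gamma * R * T = 1.4 * 287.05 * 317.1 = 127432.977
Step 2: a = sqrt(127432.977) = 356.98 m/s

356.98


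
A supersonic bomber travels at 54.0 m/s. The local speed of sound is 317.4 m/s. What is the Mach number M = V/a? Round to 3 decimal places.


Step 1: M = V / a = 54.0 / 317.4
Step 2: M = 0.170

0.170


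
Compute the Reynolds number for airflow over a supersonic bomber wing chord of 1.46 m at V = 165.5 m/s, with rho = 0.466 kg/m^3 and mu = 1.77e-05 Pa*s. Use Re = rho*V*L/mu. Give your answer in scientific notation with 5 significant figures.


Step 1: Numerator = rho * V * L = 0.466 * 165.5 * 1.46 = 112.59958
Step 2: Re = 112.59958 / 1.77e-05
Step 3: Re = 6.3616e+06

6.3616e+06


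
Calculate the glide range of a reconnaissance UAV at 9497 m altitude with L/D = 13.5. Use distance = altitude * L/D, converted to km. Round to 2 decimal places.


Step 1: Glide distance = altitude * L/D = 9497 * 13.5 = 128209.5 m
Step 2: Convert to km: 128209.5 / 1000 = 128.21 km

128.21


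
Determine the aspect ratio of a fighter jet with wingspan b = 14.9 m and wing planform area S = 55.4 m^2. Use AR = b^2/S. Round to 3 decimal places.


Step 1: b^2 = 14.9^2 = 222.01
Step 2: AR = 222.01 / 55.4 = 4.007

4.007


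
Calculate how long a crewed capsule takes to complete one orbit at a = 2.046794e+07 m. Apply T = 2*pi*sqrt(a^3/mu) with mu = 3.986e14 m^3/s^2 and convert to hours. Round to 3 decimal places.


Step 1: a^3 / mu = 8.574769e+21 / 3.986e14 = 2.151221e+07
Step 2: sqrt(2.151221e+07) = 4638.1261 s
Step 3: T = 2*pi * 4638.1261 = 29142.21 s
Step 4: T in hours = 29142.21 / 3600 = 8.095 hours

8.095


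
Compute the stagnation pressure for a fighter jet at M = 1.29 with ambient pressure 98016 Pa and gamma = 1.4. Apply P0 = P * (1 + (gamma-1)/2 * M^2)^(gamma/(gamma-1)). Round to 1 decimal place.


Step 1: (gamma-1)/2 * M^2 = 0.2 * 1.6641 = 0.33282
Step 2: 1 + 0.33282 = 1.33282
Step 3: Exponent gamma/(gamma-1) = 3.5
Step 4: P0 = 98016 * 1.33282^3.5 = 267915.1 Pa

267915.1


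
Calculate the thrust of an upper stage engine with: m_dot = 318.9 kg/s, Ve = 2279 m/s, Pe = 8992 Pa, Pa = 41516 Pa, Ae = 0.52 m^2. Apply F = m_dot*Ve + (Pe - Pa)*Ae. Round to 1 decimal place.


Step 1: Momentum thrust = m_dot * Ve = 318.9 * 2279 = 726773.1 N
Step 2: Pressure thrust = (Pe - Pa) * Ae = (8992 - 41516) * 0.52 = -16912.48 N
Step 3: Total thrust F = 726773.1 + -16912.48 = 709860.6 N

709860.6


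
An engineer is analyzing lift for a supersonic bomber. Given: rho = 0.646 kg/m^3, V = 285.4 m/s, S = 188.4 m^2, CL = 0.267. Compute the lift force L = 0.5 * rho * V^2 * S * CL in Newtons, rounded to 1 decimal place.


Step 1: Calculate dynamic pressure q = 0.5 * 0.646 * 285.4^2 = 0.5 * 0.646 * 81453.16 = 26309.3707 Pa
Step 2: Multiply by wing area and lift coefficient: L = 26309.3707 * 188.4 * 0.267
Step 3: L = 4956685.4361 * 0.267 = 1323435.0 N

1323435.0


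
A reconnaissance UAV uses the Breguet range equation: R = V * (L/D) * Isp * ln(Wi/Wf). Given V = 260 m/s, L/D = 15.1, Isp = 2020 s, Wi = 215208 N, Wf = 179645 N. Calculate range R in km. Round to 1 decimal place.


Step 1: Coefficient = V * (L/D) * Isp = 260 * 15.1 * 2020 = 7930520.0 m
Step 2: Wi/Wf = 215208 / 179645 = 1.197963
Step 3: ln(1.197963) = 0.180622
Step 4: R = 7930520.0 * 0.180622 = 1432428.9 m = 1432.4 km

1432.4


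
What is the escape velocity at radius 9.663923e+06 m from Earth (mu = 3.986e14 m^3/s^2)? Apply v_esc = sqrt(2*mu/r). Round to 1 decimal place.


Step 1: 2*mu/r = 2 * 3.986e14 / 9.663923e+06 = 82492379.1301
Step 2: v_esc = sqrt(82492379.1301) = 9082.5 m/s

9082.5


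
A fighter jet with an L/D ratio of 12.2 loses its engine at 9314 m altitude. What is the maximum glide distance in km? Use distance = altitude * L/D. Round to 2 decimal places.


Step 1: Glide distance = altitude * L/D = 9314 * 12.2 = 113630.8 m
Step 2: Convert to km: 113630.8 / 1000 = 113.63 km

113.63


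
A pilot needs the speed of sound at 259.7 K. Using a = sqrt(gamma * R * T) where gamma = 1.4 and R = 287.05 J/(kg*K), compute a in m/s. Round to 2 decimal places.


Step 1: gamma * R * T = 1.4 * 287.05 * 259.7 = 104365.639
Step 2: a = sqrt(104365.639) = 323.06 m/s

323.06


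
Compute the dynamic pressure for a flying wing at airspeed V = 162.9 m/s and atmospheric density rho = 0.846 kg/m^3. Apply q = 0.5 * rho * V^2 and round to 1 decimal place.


Step 1: V^2 = 162.9^2 = 26536.41
Step 2: q = 0.5 * 0.846 * 26536.41
Step 3: q = 11224.9 Pa

11224.9


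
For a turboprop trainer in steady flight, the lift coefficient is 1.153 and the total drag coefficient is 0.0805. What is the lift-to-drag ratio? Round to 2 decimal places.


Step 1: L/D = CL / CD = 1.153 / 0.0805
Step 2: L/D = 14.32

14.32


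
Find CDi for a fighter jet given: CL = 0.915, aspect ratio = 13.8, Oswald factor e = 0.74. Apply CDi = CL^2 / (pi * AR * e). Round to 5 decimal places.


Step 1: CL^2 = 0.915^2 = 0.837225
Step 2: pi * AR * e = 3.14159 * 13.8 * 0.74 = 32.081944
Step 3: CDi = 0.837225 / 32.081944 = 0.02610

0.02610


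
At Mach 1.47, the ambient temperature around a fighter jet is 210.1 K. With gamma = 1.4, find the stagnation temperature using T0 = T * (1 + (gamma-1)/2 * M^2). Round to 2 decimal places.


Step 1: (gamma-1)/2 = 0.2
Step 2: M^2 = 2.1609
Step 3: 1 + 0.2 * 2.1609 = 1.43218
Step 4: T0 = 210.1 * 1.43218 = 300.90 K

300.90


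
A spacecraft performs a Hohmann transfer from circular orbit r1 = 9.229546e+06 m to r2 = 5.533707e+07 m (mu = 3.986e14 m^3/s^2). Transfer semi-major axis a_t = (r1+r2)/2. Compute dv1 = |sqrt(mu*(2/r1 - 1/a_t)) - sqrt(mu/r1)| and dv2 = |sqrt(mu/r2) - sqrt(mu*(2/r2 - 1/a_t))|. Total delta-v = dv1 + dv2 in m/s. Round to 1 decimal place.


Step 1: Transfer semi-major axis a_t = (9.229546e+06 + 5.533707e+07) / 2 = 3.228331e+07 m
Step 2: v1 (circular at r1) = sqrt(mu/r1) = 6571.71 m/s
Step 3: v_t1 = sqrt(mu*(2/r1 - 1/a_t)) = 8603.94 m/s
Step 4: dv1 = |8603.94 - 6571.71| = 2032.23 m/s
Step 5: v2 (circular at r2) = 2683.86 m/s, v_t2 = 1435.03 m/s
Step 6: dv2 = |2683.86 - 1435.03| = 1248.83 m/s
Step 7: Total delta-v = 2032.23 + 1248.83 = 3281.1 m/s

3281.1


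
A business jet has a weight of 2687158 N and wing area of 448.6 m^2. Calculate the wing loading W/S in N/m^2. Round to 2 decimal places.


Step 1: Wing loading = W / S = 2687158 / 448.6
Step 2: Wing loading = 5990.10 N/m^2

5990.10


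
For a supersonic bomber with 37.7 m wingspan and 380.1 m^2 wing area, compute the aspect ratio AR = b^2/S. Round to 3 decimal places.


Step 1: b^2 = 37.7^2 = 1421.29
Step 2: AR = 1421.29 / 380.1 = 3.739

3.739


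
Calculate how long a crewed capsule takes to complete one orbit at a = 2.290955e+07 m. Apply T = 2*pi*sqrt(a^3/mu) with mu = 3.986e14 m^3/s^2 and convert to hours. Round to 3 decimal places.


Step 1: a^3 / mu = 1.202402e+22 / 3.986e14 = 3.016563e+07
Step 2: sqrt(3.016563e+07) = 5492.3245 s
Step 3: T = 2*pi * 5492.3245 = 34509.29 s
Step 4: T in hours = 34509.29 / 3600 = 9.586 hours

9.586


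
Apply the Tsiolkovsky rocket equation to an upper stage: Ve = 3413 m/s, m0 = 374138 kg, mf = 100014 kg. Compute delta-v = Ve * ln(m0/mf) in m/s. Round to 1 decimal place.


Step 1: Mass ratio m0/mf = 374138 / 100014 = 3.740856
Step 2: ln(3.740856) = 1.319315
Step 3: delta-v = 3413 * 1.319315 = 4502.8 m/s

4502.8


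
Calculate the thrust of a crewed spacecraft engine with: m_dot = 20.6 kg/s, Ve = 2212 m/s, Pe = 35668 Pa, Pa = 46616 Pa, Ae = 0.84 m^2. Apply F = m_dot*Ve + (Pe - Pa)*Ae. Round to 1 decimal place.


Step 1: Momentum thrust = m_dot * Ve = 20.6 * 2212 = 45567.2 N
Step 2: Pressure thrust = (Pe - Pa) * Ae = (35668 - 46616) * 0.84 = -9196.32 N
Step 3: Total thrust F = 45567.2 + -9196.32 = 36370.9 N

36370.9


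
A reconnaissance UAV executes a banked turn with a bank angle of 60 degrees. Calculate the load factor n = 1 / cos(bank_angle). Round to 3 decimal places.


Step 1: Convert 60 degrees to radians = 1.047198
Step 2: cos(60 deg) = 0.5
Step 3: n = 1 / 0.5 = 2.000

2.000


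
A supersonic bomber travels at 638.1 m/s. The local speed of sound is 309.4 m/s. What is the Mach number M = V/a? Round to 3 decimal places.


Step 1: M = V / a = 638.1 / 309.4
Step 2: M = 2.062

2.062


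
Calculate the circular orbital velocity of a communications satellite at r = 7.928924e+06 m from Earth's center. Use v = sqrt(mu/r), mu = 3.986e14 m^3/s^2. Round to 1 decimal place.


Step 1: mu / r = 3.986e14 / 7.928924e+06 = 50271638.3711
Step 2: v = sqrt(50271638.3711) = 7090.2 m/s

7090.2


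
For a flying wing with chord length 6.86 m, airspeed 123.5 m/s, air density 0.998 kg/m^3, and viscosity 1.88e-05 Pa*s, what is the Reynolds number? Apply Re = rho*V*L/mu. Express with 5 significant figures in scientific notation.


Step 1: Numerator = rho * V * L = 0.998 * 123.5 * 6.86 = 845.51558
Step 2: Re = 845.51558 / 1.88e-05
Step 3: Re = 4.4974e+07

4.4974e+07


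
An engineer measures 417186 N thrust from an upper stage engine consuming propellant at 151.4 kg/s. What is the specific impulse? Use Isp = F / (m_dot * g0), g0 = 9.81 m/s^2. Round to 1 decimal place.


Step 1: m_dot * g0 = 151.4 * 9.81 = 1485.23
Step 2: Isp = 417186 / 1485.23 = 280.9 s

280.9


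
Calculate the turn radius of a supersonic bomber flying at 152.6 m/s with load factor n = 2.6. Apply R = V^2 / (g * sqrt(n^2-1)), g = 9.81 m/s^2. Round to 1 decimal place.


Step 1: V^2 = 152.6^2 = 23286.76
Step 2: n^2 - 1 = 2.6^2 - 1 = 5.76
Step 3: sqrt(5.76) = 2.4
Step 4: R = 23286.76 / (9.81 * 2.4) = 989.1 m

989.1


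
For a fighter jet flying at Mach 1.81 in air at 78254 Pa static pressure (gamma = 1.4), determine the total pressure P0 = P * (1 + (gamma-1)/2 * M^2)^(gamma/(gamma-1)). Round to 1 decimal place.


Step 1: (gamma-1)/2 * M^2 = 0.2 * 3.2761 = 0.65522
Step 2: 1 + 0.65522 = 1.65522
Step 3: Exponent gamma/(gamma-1) = 3.5
Step 4: P0 = 78254 * 1.65522^3.5 = 456563.9 Pa

456563.9


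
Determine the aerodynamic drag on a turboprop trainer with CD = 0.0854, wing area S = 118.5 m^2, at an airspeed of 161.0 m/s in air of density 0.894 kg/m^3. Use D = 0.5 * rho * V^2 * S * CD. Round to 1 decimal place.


Step 1: Dynamic pressure q = 0.5 * 0.894 * 161.0^2 = 11586.687 Pa
Step 2: Drag D = q * S * CD = 11586.687 * 118.5 * 0.0854
Step 3: D = 117256.1 N

117256.1


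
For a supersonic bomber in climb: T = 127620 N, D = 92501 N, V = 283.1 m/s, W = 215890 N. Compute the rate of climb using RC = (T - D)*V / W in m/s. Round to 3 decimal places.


Step 1: Excess thrust = T - D = 127620 - 92501 = 35119 N
Step 2: Excess power = 35119 * 283.1 = 9942188.9 W
Step 3: RC = 9942188.9 / 215890 = 46.052 m/s

46.052


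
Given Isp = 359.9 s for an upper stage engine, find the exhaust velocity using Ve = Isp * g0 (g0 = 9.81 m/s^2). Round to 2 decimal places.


Step 1: Ve = Isp * g0 = 359.9 * 9.81
Step 2: Ve = 3530.62 m/s

3530.62


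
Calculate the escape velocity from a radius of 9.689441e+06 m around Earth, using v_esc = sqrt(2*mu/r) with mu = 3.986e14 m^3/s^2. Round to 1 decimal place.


Step 1: 2*mu/r = 2 * 3.986e14 / 9.689441e+06 = 82275128.1524
Step 2: v_esc = sqrt(82275128.1524) = 9070.6 m/s

9070.6


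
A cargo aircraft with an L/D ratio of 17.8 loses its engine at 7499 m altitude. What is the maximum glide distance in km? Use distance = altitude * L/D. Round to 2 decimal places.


Step 1: Glide distance = altitude * L/D = 7499 * 17.8 = 133482.2 m
Step 2: Convert to km: 133482.2 / 1000 = 133.48 km

133.48


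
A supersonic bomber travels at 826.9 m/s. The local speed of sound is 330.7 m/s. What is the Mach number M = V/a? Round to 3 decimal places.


Step 1: M = V / a = 826.9 / 330.7
Step 2: M = 2.500

2.500


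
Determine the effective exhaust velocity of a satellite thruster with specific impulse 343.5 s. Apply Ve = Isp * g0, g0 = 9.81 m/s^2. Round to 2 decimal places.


Step 1: Ve = Isp * g0 = 343.5 * 9.81
Step 2: Ve = 3369.74 m/s

3369.74


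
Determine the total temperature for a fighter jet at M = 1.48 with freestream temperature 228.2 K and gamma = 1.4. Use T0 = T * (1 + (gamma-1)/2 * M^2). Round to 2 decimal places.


Step 1: (gamma-1)/2 = 0.2
Step 2: M^2 = 2.1904
Step 3: 1 + 0.2 * 2.1904 = 1.43808
Step 4: T0 = 228.2 * 1.43808 = 328.17 K

328.17


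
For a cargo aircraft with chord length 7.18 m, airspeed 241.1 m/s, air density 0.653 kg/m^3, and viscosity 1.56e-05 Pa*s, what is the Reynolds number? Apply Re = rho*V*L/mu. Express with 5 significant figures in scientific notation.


Step 1: Numerator = rho * V * L = 0.653 * 241.1 * 7.18 = 1130.406994
Step 2: Re = 1130.406994 / 1.56e-05
Step 3: Re = 7.2462e+07

7.2462e+07


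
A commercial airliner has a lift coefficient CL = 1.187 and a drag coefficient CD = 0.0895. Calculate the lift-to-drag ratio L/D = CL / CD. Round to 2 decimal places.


Step 1: L/D = CL / CD = 1.187 / 0.0895
Step 2: L/D = 13.26

13.26


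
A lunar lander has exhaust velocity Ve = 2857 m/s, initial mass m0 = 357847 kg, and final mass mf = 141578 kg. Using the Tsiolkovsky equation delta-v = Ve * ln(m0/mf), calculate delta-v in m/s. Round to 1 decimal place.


Step 1: Mass ratio m0/mf = 357847 / 141578 = 2.527561
Step 2: ln(2.527561) = 0.927255
Step 3: delta-v = 2857 * 0.927255 = 2649.2 m/s

2649.2


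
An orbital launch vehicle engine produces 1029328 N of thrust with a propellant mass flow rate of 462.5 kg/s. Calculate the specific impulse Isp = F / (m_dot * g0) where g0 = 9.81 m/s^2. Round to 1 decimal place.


Step 1: m_dot * g0 = 462.5 * 9.81 = 4537.12
Step 2: Isp = 1029328 / 4537.12 = 226.9 s

226.9


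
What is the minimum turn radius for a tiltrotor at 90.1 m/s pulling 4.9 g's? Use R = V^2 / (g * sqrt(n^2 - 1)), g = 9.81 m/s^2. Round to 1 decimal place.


Step 1: V^2 = 90.1^2 = 8118.01
Step 2: n^2 - 1 = 4.9^2 - 1 = 23.01
Step 3: sqrt(23.01) = 4.796874
Step 4: R = 8118.01 / (9.81 * 4.796874) = 172.5 m

172.5


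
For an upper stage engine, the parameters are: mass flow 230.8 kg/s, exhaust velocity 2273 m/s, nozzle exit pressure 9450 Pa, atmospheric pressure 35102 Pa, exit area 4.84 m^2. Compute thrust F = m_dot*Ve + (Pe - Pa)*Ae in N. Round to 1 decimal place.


Step 1: Momentum thrust = m_dot * Ve = 230.8 * 2273 = 524608.4 N
Step 2: Pressure thrust = (Pe - Pa) * Ae = (9450 - 35102) * 4.84 = -124155.68 N
Step 3: Total thrust F = 524608.4 + -124155.68 = 400452.7 N

400452.7


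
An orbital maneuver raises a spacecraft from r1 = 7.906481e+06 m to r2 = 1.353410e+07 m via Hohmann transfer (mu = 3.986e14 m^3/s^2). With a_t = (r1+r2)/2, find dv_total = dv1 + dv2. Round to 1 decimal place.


Step 1: Transfer semi-major axis a_t = (7.906481e+06 + 1.353410e+07) / 2 = 1.072029e+07 m
Step 2: v1 (circular at r1) = sqrt(mu/r1) = 7100.31 m/s
Step 3: v_t1 = sqrt(mu*(2/r1 - 1/a_t)) = 7977.9 m/s
Step 4: dv1 = |7977.9 - 7100.31| = 877.59 m/s
Step 5: v2 (circular at r2) = 5426.93 m/s, v_t2 = 4660.6 m/s
Step 6: dv2 = |5426.93 - 4660.6| = 766.32 m/s
Step 7: Total delta-v = 877.59 + 766.32 = 1643.9 m/s

1643.9
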